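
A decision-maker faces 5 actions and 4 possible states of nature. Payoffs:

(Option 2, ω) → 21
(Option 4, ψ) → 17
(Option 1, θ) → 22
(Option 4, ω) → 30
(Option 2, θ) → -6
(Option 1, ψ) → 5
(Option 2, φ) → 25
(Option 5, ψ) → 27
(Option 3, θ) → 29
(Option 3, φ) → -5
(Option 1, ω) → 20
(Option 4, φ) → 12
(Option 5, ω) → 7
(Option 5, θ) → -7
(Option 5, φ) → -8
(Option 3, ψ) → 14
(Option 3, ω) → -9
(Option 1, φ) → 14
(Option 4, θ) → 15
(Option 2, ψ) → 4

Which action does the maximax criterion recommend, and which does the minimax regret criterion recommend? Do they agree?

maximax → Option 4; minimax regret → Option 4 (agree)

Row maxima: Option 1=22, Option 2=25, Option 3=29, Option 4=30, Option 5=27
Best best-case = 30 → Option 4.
Column bests: θ=29, φ=25, ψ=27, ω=30.
Option 1 regrets: 7, 11, 22, 10 → max 22
Option 2 regrets: 35, 0, 23, 9 → max 35
Option 3 regrets: 0, 30, 13, 39 → max 39
Option 4 regrets: 14, 13, 10, 0 → max 14
Option 5 regrets: 36, 33, 0, 23 → max 36
Smallest max regret = 14 → Option 4.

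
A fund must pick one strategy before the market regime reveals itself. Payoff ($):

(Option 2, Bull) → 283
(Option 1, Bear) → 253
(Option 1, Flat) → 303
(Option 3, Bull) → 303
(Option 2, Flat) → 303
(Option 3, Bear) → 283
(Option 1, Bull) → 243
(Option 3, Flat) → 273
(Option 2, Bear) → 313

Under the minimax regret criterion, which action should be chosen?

Option 2

Column bests: Bear=313, Flat=303, Bull=303.
Option 1 regrets: 60, 0, 60 → max 60
Option 2 regrets: 0, 0, 20 → max 20
Option 3 regrets: 30, 30, 0 → max 30
Smallest max regret = 20 → Option 2.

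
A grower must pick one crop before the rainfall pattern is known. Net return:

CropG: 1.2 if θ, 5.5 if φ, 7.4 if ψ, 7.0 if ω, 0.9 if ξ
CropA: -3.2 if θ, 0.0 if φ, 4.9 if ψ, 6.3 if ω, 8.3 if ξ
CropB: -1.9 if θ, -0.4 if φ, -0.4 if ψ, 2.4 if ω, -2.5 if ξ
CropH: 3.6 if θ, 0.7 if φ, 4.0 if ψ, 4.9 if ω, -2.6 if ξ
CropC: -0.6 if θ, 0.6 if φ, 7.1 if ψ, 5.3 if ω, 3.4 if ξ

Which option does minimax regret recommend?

Column bests: θ=3.6, φ=5.5, ψ=7.4, ω=7.0, ξ=8.3.
CropG regrets: 2.4, 0.0, 0.0, 0.0, 7.4 → max 7.4
CropA regrets: 6.8, 5.5, 2.5, 0.7, 0.0 → max 6.8
CropB regrets: 5.5, 5.9, 7.8, 4.6, 10.8 → max 10.8
CropH regrets: 0.0, 4.8, 3.4, 2.1, 10.9 → max 10.9
CropC regrets: 4.2, 4.9, 0.3, 1.7, 4.9 → max 4.9
Smallest max regret = 4.9 → CropC.

CropC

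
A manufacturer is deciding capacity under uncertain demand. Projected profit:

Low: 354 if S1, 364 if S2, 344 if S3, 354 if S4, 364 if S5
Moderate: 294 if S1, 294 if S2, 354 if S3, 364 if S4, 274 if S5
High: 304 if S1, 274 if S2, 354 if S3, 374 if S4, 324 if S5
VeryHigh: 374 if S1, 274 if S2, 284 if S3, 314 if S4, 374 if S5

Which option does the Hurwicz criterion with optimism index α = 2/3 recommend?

Low: 2/3·364 + 1/3·344 = 1072/3
Moderate: 2/3·364 + 1/3·274 = 334
High: 2/3·374 + 1/3·274 = 1022/3
VeryHigh: 2/3·374 + 1/3·274 = 1022/3
Highest Hurwicz score = 1072/3 → Low.

Low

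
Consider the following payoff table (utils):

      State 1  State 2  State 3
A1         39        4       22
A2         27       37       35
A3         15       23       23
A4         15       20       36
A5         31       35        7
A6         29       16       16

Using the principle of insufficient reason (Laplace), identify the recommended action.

A2

Row averages: A1=65/3, A2=33, A3=61/3, A4=71/3, A5=73/3, A6=61/3
Highest average = 33 → A2.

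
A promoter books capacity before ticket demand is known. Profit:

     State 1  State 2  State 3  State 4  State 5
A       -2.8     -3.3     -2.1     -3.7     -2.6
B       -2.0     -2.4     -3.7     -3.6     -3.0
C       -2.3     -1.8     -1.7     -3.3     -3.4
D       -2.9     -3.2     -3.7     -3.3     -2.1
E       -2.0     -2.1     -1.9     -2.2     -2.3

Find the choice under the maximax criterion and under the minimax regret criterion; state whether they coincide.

Row maxima: A=-2.1, B=-2.0, C=-1.7, D=-2.1, E=-1.9
Best best-case = -1.7 → C.
Column bests: State 1=-2.0, State 2=-1.8, State 3=-1.7, State 4=-2.2, State 5=-2.1.
A regrets: 0.8, 1.5, 0.4, 1.5, 0.5 → max 1.5
B regrets: 0.0, 0.6, 2.0, 1.4, 0.9 → max 2.0
C regrets: 0.3, 0.0, 0.0, 1.1, 1.3 → max 1.3
D regrets: 0.9, 1.4, 2.0, 1.1, 0.0 → max 2.0
E regrets: 0.0, 0.3, 0.2, 0.0, 0.2 → max 0.3
Smallest max regret = 0.3 → E.

maximax → C; minimax regret → E (disagree)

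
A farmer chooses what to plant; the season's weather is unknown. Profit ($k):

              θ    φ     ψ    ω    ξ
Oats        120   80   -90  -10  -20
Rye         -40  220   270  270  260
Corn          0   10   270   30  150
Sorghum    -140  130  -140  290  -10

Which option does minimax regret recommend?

Rye

Column bests: θ=120, φ=220, ψ=270, ω=290, ξ=260.
Oats regrets: 0, 140, 360, 300, 280 → max 360
Rye regrets: 160, 0, 0, 20, 0 → max 160
Corn regrets: 120, 210, 0, 260, 110 → max 260
Sorghum regrets: 260, 90, 410, 0, 270 → max 410
Smallest max regret = 160 → Rye.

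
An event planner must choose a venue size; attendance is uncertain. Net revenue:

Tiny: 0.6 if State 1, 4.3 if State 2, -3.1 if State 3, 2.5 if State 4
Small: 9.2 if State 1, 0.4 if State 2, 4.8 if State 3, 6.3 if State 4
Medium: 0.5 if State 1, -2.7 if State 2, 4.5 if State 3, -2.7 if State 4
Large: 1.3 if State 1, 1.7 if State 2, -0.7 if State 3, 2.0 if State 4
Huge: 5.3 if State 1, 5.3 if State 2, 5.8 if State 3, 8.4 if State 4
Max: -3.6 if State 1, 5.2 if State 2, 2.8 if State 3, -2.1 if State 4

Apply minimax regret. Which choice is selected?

Huge

Column bests: State 1=9.2, State 2=5.3, State 3=5.8, State 4=8.4.
Tiny regrets: 8.6, 1.0, 8.9, 5.9 → max 8.9
Small regrets: 0.0, 4.9, 1.0, 2.1 → max 4.9
Medium regrets: 8.7, 8.0, 1.3, 11.1 → max 11.1
Large regrets: 7.9, 3.6, 6.5, 6.4 → max 7.9
Huge regrets: 3.9, 0.0, 0.0, 0.0 → max 3.9
Max regrets: 12.8, 0.1, 3.0, 10.5 → max 12.8
Smallest max regret = 3.9 → Huge.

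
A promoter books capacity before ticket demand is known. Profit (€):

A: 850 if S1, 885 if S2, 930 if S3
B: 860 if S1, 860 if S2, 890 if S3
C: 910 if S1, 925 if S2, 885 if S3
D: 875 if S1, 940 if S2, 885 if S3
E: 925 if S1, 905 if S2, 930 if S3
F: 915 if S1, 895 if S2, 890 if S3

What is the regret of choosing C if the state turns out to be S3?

Best payoff under S3 is 930.
Regret = 930 − 885 = 45.

45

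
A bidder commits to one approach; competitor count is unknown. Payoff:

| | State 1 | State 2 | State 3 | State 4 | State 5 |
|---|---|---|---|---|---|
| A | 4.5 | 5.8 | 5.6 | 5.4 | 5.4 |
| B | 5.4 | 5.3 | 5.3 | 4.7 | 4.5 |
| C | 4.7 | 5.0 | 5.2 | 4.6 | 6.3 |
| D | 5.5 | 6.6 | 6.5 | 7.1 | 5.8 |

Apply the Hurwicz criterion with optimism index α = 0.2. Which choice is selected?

A: 0.2·5.8 + 0.8·4.5 = 4.76
B: 0.2·5.4 + 0.8·4.5 = 4.68
C: 0.2·6.3 + 0.8·4.6 = 4.94
D: 0.2·7.1 + 0.8·5.5 = 5.82
Highest Hurwicz score = 5.82 → D.

D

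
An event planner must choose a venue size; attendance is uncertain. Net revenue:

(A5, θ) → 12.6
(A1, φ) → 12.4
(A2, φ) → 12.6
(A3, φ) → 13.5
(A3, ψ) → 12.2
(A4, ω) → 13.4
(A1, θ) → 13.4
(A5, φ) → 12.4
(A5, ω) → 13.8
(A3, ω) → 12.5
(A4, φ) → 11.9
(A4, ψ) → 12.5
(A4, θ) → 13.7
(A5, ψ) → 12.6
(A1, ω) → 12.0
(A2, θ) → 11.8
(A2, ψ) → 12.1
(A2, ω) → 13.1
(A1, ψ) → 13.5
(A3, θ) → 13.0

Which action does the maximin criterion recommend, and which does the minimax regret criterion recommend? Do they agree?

maximin → A5; minimax regret → A5 (agree)

Row minima: A1=12.0, A2=11.8, A3=12.2, A4=11.9, A5=12.4
Best worst-case = 12.4 → A5.
Column bests: θ=13.7, φ=13.5, ψ=13.5, ω=13.8.
A1 regrets: 0.3, 1.1, 0.0, 1.8 → max 1.8
A2 regrets: 1.9, 0.9, 1.4, 0.7 → max 1.9
A3 regrets: 0.7, 0.0, 1.3, 1.3 → max 1.3
A4 regrets: 0.0, 1.6, 1.0, 0.4 → max 1.6
A5 regrets: 1.1, 1.1, 0.9, 0.0 → max 1.1
Smallest max regret = 1.1 → A5.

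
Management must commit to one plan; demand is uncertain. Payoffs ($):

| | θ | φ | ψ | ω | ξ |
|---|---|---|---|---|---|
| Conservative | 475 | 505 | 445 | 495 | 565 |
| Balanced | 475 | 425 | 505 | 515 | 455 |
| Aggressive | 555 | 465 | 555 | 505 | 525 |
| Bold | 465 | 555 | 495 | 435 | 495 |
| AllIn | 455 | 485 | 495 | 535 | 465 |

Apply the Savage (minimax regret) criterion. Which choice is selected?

Aggressive

Column bests: θ=555, φ=555, ψ=555, ω=535, ξ=565.
Conservative regrets: 80, 50, 110, 40, 0 → max 110
Balanced regrets: 80, 130, 50, 20, 110 → max 130
Aggressive regrets: 0, 90, 0, 30, 40 → max 90
Bold regrets: 90, 0, 60, 100, 70 → max 100
AllIn regrets: 100, 70, 60, 0, 100 → max 100
Smallest max regret = 90 → Aggressive.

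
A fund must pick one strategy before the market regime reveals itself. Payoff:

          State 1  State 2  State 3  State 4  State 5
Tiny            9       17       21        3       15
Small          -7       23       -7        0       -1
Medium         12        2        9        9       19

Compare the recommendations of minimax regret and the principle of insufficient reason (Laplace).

minimax regret → Tiny; laplace → Tiny (agree)

Column bests: State 1=12, State 2=23, State 3=21, State 4=9, State 5=19.
Tiny regrets: 3, 6, 0, 6, 4 → max 6
Small regrets: 19, 0, 28, 9, 20 → max 28
Medium regrets: 0, 21, 12, 0, 0 → max 21
Smallest max regret = 6 → Tiny.
Row averages: Tiny=13, Small=1.6, Medium=10.2
Highest average = 13 → Tiny.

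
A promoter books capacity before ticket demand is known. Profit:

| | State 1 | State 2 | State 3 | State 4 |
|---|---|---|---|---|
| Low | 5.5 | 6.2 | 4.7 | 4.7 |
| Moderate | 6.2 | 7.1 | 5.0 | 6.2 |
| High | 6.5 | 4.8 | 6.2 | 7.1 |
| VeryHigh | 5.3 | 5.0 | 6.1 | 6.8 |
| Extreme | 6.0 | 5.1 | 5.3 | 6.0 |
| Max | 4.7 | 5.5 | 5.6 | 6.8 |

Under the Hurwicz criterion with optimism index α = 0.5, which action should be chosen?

Low: 0.5·6.2 + 0.5·4.7 = 5.45
Moderate: 0.5·7.1 + 0.5·5.0 = 6.05
High: 0.5·7.1 + 0.5·4.8 = 5.95
VeryHigh: 0.5·6.8 + 0.5·5.0 = 5.9
Extreme: 0.5·6.0 + 0.5·5.1 = 5.55
Max: 0.5·6.8 + 0.5·4.7 = 5.75
Highest Hurwicz score = 6.05 → Moderate.

Moderate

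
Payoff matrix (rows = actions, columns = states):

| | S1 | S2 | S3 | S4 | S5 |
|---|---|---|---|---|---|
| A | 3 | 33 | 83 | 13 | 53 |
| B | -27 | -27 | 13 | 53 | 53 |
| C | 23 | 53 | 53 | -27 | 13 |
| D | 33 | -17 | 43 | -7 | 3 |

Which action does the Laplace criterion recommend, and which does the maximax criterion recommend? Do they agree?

Row averages: A=37, B=13, C=23, D=11
Highest average = 37 → A.
Row maxima: A=83, B=53, C=53, D=43
Best best-case = 83 → A.

laplace → A; maximax → A (agree)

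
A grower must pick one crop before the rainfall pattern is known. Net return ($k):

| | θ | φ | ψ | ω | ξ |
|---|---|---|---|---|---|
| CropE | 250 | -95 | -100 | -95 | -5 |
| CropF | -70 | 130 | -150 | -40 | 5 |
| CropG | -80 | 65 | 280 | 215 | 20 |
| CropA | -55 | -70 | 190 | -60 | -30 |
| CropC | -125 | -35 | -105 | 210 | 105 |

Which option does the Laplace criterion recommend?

Row averages: CropE=-9, CropF=-25, CropG=100, CropA=-5, CropC=10
Highest average = 100 → CropG.

CropG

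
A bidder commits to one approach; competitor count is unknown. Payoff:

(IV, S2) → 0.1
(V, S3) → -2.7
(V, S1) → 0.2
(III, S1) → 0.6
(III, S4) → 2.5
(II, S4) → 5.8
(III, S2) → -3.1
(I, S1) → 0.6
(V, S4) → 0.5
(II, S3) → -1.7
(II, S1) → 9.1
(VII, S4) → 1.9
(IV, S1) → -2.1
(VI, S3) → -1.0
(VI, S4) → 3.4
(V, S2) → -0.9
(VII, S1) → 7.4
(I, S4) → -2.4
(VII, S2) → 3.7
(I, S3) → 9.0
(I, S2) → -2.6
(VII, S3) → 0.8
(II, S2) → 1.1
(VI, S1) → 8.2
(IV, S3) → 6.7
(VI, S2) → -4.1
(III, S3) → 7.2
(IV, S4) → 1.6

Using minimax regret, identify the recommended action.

VII

Column bests: S1=9.1, S2=3.7, S3=9.0, S4=5.8.
I regrets: 8.5, 6.3, 0.0, 8.2 → max 8.5
II regrets: 0.0, 2.6, 10.7, 0.0 → max 10.7
III regrets: 8.5, 6.8, 1.8, 3.3 → max 8.5
IV regrets: 11.2, 3.6, 2.3, 4.2 → max 11.2
V regrets: 8.9, 4.6, 11.7, 5.3 → max 11.7
VI regrets: 0.9, 7.8, 10.0, 2.4 → max 10.0
VII regrets: 1.7, 0.0, 8.2, 3.9 → max 8.2
Smallest max regret = 8.2 → VII.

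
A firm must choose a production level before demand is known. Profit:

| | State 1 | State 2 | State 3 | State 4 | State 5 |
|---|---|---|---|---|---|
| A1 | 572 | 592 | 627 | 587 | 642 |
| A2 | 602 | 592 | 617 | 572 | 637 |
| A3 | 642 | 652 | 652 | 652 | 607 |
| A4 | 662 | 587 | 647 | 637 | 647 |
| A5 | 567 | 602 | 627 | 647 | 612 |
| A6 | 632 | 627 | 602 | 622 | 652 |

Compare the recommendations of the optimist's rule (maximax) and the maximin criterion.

Row maxima: A1=642, A2=637, A3=652, A4=662, A5=647, A6=652
Best best-case = 662 → A4.
Row minima: A1=572, A2=572, A3=607, A4=587, A5=567, A6=602
Best worst-case = 607 → A3.

maximax → A4; maximin → A3 (disagree)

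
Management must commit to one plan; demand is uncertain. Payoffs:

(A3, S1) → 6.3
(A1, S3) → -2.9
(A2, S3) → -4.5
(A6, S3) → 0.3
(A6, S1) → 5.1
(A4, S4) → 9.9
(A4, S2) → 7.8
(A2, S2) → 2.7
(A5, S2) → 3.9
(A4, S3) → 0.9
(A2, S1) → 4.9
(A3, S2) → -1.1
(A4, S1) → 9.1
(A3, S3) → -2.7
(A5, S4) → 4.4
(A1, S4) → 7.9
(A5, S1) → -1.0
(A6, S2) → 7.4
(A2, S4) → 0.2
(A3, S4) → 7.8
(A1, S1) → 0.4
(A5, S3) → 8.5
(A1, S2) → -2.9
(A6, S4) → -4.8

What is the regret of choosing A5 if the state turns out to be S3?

Best payoff under S3 is 8.5.
Regret = 8.5 − 8.5 = 0.0.

0.0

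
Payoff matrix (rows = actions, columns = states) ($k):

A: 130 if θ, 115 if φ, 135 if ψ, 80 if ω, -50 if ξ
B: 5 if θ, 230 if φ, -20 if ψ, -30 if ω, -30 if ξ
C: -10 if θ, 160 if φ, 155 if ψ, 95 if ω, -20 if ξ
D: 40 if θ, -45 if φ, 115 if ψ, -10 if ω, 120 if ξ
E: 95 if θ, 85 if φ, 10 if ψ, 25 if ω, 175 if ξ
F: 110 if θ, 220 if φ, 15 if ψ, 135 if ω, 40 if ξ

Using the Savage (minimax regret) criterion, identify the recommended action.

Column bests: θ=130, φ=230, ψ=155, ω=135, ξ=175.
A regrets: 0, 115, 20, 55, 225 → max 225
B regrets: 125, 0, 175, 165, 205 → max 205
C regrets: 140, 70, 0, 40, 195 → max 195
D regrets: 90, 275, 40, 145, 55 → max 275
E regrets: 35, 145, 145, 110, 0 → max 145
F regrets: 20, 10, 140, 0, 135 → max 140
Smallest max regret = 140 → F.

F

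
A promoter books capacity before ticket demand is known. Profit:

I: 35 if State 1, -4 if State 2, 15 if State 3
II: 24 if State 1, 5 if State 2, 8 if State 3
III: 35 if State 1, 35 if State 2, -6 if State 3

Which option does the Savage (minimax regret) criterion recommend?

III

Column bests: State 1=35, State 2=35, State 3=15.
I regrets: 0, 39, 0 → max 39
II regrets: 11, 30, 7 → max 30
III regrets: 0, 0, 21 → max 21
Smallest max regret = 21 → III.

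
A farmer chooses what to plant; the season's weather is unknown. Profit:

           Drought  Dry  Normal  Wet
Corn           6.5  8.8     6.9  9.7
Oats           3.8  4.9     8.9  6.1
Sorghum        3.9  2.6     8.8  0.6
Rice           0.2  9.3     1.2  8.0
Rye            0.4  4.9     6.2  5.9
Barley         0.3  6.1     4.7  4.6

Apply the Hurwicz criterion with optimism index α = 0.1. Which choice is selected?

Corn: 0.1·9.7 + 0.9·6.5 = 6.82
Oats: 0.1·8.9 + 0.9·3.8 = 4.31
Sorghum: 0.1·8.8 + 0.9·0.6 = 1.42
Rice: 0.1·9.3 + 0.9·0.2 = 1.11
Rye: 0.1·6.2 + 0.9·0.4 = 0.98
Barley: 0.1·6.1 + 0.9·0.3 = 0.88
Highest Hurwicz score = 6.82 → Corn.

Corn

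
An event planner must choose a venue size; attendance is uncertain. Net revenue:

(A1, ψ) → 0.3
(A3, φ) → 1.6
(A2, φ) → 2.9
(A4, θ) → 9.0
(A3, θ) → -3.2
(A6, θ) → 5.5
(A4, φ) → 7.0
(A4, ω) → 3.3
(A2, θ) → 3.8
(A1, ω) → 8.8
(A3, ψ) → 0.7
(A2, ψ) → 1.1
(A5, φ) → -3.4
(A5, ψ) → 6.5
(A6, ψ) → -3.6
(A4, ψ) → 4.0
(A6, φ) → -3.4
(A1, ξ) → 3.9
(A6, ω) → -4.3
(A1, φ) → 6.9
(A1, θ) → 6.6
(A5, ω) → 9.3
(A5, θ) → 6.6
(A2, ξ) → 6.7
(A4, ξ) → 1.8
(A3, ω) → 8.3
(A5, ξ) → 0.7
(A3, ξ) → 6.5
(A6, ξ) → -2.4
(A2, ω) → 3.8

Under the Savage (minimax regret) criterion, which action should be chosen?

A2

Column bests: θ=9.0, φ=7.0, ψ=6.5, ω=9.3, ξ=6.7.
A1 regrets: 2.4, 0.1, 6.2, 0.5, 2.8 → max 6.2
A2 regrets: 5.2, 4.1, 5.4, 5.5, 0.0 → max 5.5
A3 regrets: 12.2, 5.4, 5.8, 1.0, 0.2 → max 12.2
A4 regrets: 0.0, 0.0, 2.5, 6.0, 4.9 → max 6.0
A5 regrets: 2.4, 10.4, 0.0, 0.0, 6.0 → max 10.4
A6 regrets: 3.5, 10.4, 10.1, 13.6, 9.1 → max 13.6
Smallest max regret = 5.5 → A2.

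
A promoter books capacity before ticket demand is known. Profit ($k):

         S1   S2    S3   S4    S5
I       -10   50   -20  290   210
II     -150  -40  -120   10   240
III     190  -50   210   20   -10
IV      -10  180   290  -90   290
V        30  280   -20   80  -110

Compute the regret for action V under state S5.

400

Best payoff under S5 is 290.
Regret = 290 − (-110) = 400.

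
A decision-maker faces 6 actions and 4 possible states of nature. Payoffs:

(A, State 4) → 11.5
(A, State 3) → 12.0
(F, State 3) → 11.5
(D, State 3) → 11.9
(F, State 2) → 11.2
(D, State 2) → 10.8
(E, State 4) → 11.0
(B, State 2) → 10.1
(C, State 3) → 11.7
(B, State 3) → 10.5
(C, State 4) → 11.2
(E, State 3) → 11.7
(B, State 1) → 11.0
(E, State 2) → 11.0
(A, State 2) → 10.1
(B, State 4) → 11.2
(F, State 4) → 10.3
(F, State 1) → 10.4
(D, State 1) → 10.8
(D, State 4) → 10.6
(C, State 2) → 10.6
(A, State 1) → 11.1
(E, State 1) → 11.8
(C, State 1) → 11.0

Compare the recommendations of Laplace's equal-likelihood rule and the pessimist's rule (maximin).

laplace → E; maximin → E (agree)

Row averages: A=11.175, B=10.7, C=11.125, D=11.025, E=11.375, F=10.85
Highest average = 11.375 → E.
Row minima: A=10.1, B=10.1, C=10.6, D=10.6, E=11.0, F=10.3
Best worst-case = 11.0 → E.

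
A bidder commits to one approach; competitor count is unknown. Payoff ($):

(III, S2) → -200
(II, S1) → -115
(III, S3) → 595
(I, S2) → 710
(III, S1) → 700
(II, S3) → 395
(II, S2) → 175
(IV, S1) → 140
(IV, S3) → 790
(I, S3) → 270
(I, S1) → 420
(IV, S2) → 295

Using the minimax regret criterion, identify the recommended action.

I

Column bests: S1=700, S2=710, S3=790.
I regrets: 280, 0, 520 → max 520
II regrets: 815, 535, 395 → max 815
III regrets: 0, 910, 195 → max 910
IV regrets: 560, 415, 0 → max 560
Smallest max regret = 520 → I.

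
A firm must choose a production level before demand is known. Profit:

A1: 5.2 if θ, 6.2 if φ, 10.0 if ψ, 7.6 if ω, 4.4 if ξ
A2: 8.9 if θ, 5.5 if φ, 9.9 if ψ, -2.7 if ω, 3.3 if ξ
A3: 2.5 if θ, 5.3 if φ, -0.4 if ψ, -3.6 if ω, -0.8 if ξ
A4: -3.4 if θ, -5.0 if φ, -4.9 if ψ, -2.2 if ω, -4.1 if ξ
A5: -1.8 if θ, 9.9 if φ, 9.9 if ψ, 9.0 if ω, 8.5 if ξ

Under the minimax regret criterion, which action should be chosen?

Column bests: θ=8.9, φ=9.9, ψ=10.0, ω=9.0, ξ=8.5.
A1 regrets: 3.7, 3.7, 0.0, 1.4, 4.1 → max 4.1
A2 regrets: 0.0, 4.4, 0.1, 11.7, 5.2 → max 11.7
A3 regrets: 6.4, 4.6, 10.4, 12.6, 9.3 → max 12.6
A4 regrets: 12.3, 14.9, 14.9, 11.2, 12.6 → max 14.9
A5 regrets: 10.7, 0.0, 0.1, 0.0, 0.0 → max 10.7
Smallest max regret = 4.1 → A1.

A1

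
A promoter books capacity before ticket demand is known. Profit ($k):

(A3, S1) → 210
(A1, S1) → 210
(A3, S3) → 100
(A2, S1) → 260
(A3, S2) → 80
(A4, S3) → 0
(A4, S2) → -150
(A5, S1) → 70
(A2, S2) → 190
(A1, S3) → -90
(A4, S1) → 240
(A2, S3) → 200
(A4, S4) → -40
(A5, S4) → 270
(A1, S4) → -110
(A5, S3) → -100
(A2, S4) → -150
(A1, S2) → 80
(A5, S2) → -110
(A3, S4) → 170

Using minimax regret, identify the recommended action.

A3

Column bests: S1=260, S2=190, S3=200, S4=270.
A1 regrets: 50, 110, 290, 380 → max 380
A2 regrets: 0, 0, 0, 420 → max 420
A3 regrets: 50, 110, 100, 100 → max 110
A4 regrets: 20, 340, 200, 310 → max 340
A5 regrets: 190, 300, 300, 0 → max 300
Smallest max regret = 110 → A3.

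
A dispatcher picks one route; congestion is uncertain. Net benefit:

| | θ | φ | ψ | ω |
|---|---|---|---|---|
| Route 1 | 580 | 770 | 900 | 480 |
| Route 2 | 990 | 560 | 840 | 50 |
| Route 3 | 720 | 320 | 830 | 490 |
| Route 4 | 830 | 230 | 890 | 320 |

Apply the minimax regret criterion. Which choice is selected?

Route 1

Column bests: θ=990, φ=770, ψ=900, ω=490.
Route 1 regrets: 410, 0, 0, 10 → max 410
Route 2 regrets: 0, 210, 60, 440 → max 440
Route 3 regrets: 270, 450, 70, 0 → max 450
Route 4 regrets: 160, 540, 10, 170 → max 540
Smallest max regret = 410 → Route 1.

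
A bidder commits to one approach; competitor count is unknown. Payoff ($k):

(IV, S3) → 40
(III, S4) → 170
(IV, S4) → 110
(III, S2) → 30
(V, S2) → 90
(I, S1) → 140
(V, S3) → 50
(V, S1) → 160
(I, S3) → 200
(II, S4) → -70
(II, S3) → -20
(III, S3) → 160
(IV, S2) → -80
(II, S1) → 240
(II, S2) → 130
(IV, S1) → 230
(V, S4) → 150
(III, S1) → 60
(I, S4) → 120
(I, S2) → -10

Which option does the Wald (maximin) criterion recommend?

Row minima: I=-10, II=-70, III=30, IV=-80, V=50
Best worst-case = 50 → V.

V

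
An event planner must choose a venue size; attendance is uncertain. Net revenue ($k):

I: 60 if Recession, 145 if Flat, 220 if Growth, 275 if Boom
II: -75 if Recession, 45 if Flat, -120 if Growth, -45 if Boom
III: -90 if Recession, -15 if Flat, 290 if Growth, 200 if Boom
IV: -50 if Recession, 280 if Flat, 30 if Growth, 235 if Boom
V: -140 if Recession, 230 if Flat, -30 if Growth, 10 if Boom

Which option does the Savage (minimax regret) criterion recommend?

Column bests: Recession=60, Flat=280, Growth=290, Boom=275.
I regrets: 0, 135, 70, 0 → max 135
II regrets: 135, 235, 410, 320 → max 410
III regrets: 150, 295, 0, 75 → max 295
IV regrets: 110, 0, 260, 40 → max 260
V regrets: 200, 50, 320, 265 → max 320
Smallest max regret = 135 → I.

I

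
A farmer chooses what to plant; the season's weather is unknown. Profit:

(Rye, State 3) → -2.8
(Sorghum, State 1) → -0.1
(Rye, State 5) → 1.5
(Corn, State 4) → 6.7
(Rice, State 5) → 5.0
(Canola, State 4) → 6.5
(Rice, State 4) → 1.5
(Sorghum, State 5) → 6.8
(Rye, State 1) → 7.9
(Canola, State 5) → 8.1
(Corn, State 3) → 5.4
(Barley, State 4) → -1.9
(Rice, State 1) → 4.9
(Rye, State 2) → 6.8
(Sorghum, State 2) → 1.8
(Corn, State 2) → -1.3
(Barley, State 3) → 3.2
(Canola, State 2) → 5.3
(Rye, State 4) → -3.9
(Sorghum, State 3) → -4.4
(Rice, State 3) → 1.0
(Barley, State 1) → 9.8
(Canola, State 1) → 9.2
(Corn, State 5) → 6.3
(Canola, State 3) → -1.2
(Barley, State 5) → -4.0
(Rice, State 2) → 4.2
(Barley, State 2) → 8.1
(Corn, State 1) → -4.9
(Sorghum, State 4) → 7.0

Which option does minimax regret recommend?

Column bests: State 1=9.8, State 2=8.1, State 3=5.4, State 4=7.0, State 5=8.1.
Rice regrets: 4.9, 3.9, 4.4, 5.5, 3.1 → max 5.5
Canola regrets: 0.6, 2.8, 6.6, 0.5, 0.0 → max 6.6
Barley regrets: 0.0, 0.0, 2.2, 8.9, 12.1 → max 12.1
Corn regrets: 14.7, 9.4, 0.0, 0.3, 1.8 → max 14.7
Sorghum regrets: 9.9, 6.3, 9.8, 0.0, 1.3 → max 9.9
Rye regrets: 1.9, 1.3, 8.2, 10.9, 6.6 → max 10.9
Smallest max regret = 5.5 → Rice.

Rice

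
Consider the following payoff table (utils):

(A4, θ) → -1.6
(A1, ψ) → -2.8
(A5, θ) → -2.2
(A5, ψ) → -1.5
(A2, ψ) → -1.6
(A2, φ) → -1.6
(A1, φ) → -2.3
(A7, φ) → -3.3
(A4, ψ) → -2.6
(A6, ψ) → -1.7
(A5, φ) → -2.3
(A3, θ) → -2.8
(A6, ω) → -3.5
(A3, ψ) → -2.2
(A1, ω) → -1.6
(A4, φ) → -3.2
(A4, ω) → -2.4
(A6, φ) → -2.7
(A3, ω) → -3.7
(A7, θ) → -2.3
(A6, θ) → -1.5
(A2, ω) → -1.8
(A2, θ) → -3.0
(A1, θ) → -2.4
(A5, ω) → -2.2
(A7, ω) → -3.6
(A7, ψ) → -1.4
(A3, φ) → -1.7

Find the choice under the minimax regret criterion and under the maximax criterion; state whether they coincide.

minimax regret → A5; maximax → A7 (disagree)

Column bests: θ=-1.5, φ=-1.6, ψ=-1.4, ω=-1.6.
A1 regrets: 0.9, 0.7, 1.4, 0.0 → max 1.4
A2 regrets: 1.5, 0.0, 0.2, 0.2 → max 1.5
A3 regrets: 1.3, 0.1, 0.8, 2.1 → max 2.1
A4 regrets: 0.1, 1.6, 1.2, 0.8 → max 1.6
A5 regrets: 0.7, 0.7, 0.1, 0.6 → max 0.7
A6 regrets: 0.0, 1.1, 0.3, 1.9 → max 1.9
A7 regrets: 0.8, 1.7, 0.0, 2.0 → max 2.0
Smallest max regret = 0.7 → A5.
Row maxima: A1=-1.6, A2=-1.6, A3=-1.7, A4=-1.6, A5=-1.5, A6=-1.5, A7=-1.4
Best best-case = -1.4 → A7.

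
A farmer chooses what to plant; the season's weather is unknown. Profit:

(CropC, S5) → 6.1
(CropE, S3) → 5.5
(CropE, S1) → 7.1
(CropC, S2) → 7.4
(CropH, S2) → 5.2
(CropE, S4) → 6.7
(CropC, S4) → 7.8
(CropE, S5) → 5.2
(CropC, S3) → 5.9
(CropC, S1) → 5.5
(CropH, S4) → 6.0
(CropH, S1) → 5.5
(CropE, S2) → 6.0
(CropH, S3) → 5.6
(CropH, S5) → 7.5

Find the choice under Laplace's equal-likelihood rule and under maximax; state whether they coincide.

laplace → CropC; maximax → CropC (agree)

Row averages: CropC=6.54, CropH=5.96, CropE=6.1
Highest average = 6.54 → CropC.
Row maxima: CropC=7.8, CropH=7.5, CropE=7.1
Best best-case = 7.8 → CropC.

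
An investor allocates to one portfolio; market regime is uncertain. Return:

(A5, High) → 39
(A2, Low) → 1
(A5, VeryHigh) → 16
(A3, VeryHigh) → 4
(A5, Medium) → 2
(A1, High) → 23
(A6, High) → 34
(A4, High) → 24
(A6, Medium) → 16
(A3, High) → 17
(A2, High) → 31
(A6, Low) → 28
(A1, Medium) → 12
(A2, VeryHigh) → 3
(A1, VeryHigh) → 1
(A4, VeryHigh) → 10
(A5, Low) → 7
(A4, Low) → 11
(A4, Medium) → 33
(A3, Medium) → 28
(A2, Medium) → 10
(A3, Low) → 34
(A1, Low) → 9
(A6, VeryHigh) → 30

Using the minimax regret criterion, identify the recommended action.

A6

Column bests: Low=34, Medium=33, High=39, VeryHigh=30.
A1 regrets: 25, 21, 16, 29 → max 29
A2 regrets: 33, 23, 8, 27 → max 33
A3 regrets: 0, 5, 22, 26 → max 26
A4 regrets: 23, 0, 15, 20 → max 23
A5 regrets: 27, 31, 0, 14 → max 31
A6 regrets: 6, 17, 5, 0 → max 17
Smallest max regret = 17 → A6.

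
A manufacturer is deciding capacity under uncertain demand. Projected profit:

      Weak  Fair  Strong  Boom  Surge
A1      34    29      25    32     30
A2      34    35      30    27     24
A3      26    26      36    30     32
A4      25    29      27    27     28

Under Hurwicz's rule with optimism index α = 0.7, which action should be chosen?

A1: 0.7·34 + 0.3·25 = 31.3
A2: 0.7·35 + 0.3·24 = 31.7
A3: 0.7·36 + 0.3·26 = 33
A4: 0.7·29 + 0.3·25 = 27.8
Highest Hurwicz score = 33 → A3.

A3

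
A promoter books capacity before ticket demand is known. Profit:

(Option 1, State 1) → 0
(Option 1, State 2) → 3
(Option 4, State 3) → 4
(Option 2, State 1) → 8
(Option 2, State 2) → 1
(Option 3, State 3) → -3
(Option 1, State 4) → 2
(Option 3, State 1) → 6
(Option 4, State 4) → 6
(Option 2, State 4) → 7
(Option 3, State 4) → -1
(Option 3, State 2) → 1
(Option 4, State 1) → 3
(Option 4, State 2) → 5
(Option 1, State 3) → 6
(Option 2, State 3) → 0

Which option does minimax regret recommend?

Option 4

Column bests: State 1=8, State 2=5, State 3=6, State 4=7.
Option 1 regrets: 8, 2, 0, 5 → max 8
Option 2 regrets: 0, 4, 6, 0 → max 6
Option 3 regrets: 2, 4, 9, 8 → max 9
Option 4 regrets: 5, 0, 2, 1 → max 5
Smallest max regret = 5 → Option 4.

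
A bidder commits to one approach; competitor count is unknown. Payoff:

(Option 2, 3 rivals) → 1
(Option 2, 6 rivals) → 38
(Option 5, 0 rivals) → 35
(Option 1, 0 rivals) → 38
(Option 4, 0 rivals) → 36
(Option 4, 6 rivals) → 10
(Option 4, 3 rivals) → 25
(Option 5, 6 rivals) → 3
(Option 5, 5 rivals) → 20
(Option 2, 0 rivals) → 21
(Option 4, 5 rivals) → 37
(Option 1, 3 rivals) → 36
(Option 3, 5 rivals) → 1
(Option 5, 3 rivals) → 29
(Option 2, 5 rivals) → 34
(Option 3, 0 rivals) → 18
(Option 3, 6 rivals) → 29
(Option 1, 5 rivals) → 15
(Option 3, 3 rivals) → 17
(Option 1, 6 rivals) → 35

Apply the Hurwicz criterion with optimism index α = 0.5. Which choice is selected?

Option 1

Option 1: 0.5·38 + 0.5·15 = 26.5
Option 2: 0.5·38 + 0.5·1 = 19.5
Option 3: 0.5·29 + 0.5·1 = 15
Option 4: 0.5·37 + 0.5·10 = 23.5
Option 5: 0.5·35 + 0.5·3 = 19
Highest Hurwicz score = 26.5 → Option 1.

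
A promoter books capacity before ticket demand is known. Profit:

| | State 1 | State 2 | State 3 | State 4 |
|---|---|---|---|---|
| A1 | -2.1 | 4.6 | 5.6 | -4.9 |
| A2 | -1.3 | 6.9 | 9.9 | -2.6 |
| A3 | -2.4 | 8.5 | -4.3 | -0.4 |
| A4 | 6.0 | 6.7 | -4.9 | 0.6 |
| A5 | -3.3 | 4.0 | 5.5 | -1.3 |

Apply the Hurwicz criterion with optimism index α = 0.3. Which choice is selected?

A1: 0.3·5.6 + 0.7·(-4.9) = -1.75
A2: 0.3·9.9 + 0.7·(-2.6) = 1.15
A3: 0.3·8.5 + 0.7·(-4.3) = -0.46
A4: 0.3·6.7 + 0.7·(-4.9) = -1.42
A5: 0.3·5.5 + 0.7·(-3.3) = -0.66
Highest Hurwicz score = 1.15 → A2.

A2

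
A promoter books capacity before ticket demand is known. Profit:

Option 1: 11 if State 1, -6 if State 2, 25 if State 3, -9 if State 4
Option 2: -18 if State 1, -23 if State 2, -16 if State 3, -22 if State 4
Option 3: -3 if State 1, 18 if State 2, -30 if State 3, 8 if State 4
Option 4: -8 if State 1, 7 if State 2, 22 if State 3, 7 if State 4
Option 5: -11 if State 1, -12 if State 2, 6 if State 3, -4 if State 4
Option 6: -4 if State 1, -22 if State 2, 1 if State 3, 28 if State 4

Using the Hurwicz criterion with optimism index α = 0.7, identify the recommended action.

Option 1: 0.7·25 + 0.3·(-9) = 14.8
Option 2: 0.7·(-16) + 0.3·(-23) = -18.1
Option 3: 0.7·18 + 0.3·(-30) = 3.6
Option 4: 0.7·22 + 0.3·(-8) = 13
Option 5: 0.7·6 + 0.3·(-12) = 0.6
Option 6: 0.7·28 + 0.3·(-22) = 13
Highest Hurwicz score = 14.8 → Option 1.

Option 1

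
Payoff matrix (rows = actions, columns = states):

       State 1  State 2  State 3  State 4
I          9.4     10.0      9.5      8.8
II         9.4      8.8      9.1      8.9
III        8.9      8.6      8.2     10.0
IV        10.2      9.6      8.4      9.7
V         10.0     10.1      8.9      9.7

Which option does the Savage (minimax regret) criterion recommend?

Column bests: State 1=10.2, State 2=10.1, State 3=9.5, State 4=10.0.
I regrets: 0.8, 0.1, 0.0, 1.2 → max 1.2
II regrets: 0.8, 1.3, 0.4, 1.1 → max 1.3
III regrets: 1.3, 1.5, 1.3, 0.0 → max 1.5
IV regrets: 0.0, 0.5, 1.1, 0.3 → max 1.1
V regrets: 0.2, 0.0, 0.6, 0.3 → max 0.6
Smallest max regret = 0.6 → V.

V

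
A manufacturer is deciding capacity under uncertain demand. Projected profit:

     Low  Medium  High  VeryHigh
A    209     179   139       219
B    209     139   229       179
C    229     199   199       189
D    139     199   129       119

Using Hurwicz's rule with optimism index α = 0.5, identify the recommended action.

A: 0.5·219 + 0.5·139 = 179
B: 0.5·229 + 0.5·139 = 184
C: 0.5·229 + 0.5·189 = 209
D: 0.5·199 + 0.5·119 = 159
Highest Hurwicz score = 209 → C.

C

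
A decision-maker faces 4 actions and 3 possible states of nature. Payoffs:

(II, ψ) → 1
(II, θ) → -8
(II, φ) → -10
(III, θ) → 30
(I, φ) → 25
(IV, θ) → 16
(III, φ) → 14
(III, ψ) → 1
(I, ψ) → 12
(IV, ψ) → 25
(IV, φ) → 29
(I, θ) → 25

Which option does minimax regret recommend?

Column bests: θ=30, φ=29, ψ=25.
I regrets: 5, 4, 13 → max 13
II regrets: 38, 39, 24 → max 39
III regrets: 0, 15, 24 → max 24
IV regrets: 14, 0, 0 → max 14
Smallest max regret = 13 → I.

I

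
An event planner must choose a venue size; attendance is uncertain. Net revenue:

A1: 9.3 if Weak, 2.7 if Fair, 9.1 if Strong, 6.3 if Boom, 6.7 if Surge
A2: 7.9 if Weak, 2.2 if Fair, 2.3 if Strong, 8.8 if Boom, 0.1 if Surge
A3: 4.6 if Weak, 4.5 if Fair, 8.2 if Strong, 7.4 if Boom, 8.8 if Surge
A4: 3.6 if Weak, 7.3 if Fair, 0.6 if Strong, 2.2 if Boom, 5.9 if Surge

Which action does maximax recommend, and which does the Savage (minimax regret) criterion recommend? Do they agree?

maximax → A1; minimax regret → A1 (agree)

Row maxima: A1=9.3, A2=8.8, A3=8.8, A4=7.3
Best best-case = 9.3 → A1.
Column bests: Weak=9.3, Fair=7.3, Strong=9.1, Boom=8.8, Surge=8.8.
A1 regrets: 0.0, 4.6, 0.0, 2.5, 2.1 → max 4.6
A2 regrets: 1.4, 5.1, 6.8, 0.0, 8.7 → max 8.7
A3 regrets: 4.7, 2.8, 0.9, 1.4, 0.0 → max 4.7
A4 regrets: 5.7, 0.0, 8.5, 6.6, 2.9 → max 8.5
Smallest max regret = 4.6 → A1.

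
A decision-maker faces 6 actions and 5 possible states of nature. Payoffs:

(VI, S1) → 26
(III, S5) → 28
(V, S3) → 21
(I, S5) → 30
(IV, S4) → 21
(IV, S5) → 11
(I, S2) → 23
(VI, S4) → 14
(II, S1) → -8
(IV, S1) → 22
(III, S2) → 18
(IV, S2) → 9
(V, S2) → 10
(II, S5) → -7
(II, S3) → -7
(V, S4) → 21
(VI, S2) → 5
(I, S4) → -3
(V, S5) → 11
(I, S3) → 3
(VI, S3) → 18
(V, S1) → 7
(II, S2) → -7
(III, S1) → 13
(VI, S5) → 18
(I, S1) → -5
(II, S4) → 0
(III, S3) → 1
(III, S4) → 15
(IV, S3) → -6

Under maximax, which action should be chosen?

I

Row maxima: I=30, II=0, III=28, IV=22, V=21, VI=26
Best best-case = 30 → I.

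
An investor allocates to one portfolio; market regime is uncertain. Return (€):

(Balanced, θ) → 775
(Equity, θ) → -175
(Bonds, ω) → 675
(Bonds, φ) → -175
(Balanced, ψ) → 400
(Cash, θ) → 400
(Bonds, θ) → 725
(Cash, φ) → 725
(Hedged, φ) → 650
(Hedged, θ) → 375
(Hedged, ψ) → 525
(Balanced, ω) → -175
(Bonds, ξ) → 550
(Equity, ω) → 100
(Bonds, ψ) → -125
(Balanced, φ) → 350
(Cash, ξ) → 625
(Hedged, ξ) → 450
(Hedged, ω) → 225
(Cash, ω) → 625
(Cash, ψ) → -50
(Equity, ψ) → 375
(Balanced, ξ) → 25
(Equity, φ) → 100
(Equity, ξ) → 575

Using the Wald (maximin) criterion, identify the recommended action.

Hedged

Row minima: Hedged=225, Cash=-50, Equity=-175, Bonds=-175, Balanced=-175
Best worst-case = 225 → Hedged.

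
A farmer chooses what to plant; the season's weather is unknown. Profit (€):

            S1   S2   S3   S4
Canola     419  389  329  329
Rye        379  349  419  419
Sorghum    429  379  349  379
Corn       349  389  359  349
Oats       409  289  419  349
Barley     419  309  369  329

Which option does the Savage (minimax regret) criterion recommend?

Rye

Column bests: S1=429, S2=389, S3=419, S4=419.
Canola regrets: 10, 0, 90, 90 → max 90
Rye regrets: 50, 40, 0, 0 → max 50
Sorghum regrets: 0, 10, 70, 40 → max 70
Corn regrets: 80, 0, 60, 70 → max 80
Oats regrets: 20, 100, 0, 70 → max 100
Barley regrets: 10, 80, 50, 90 → max 90
Smallest max regret = 50 → Rye.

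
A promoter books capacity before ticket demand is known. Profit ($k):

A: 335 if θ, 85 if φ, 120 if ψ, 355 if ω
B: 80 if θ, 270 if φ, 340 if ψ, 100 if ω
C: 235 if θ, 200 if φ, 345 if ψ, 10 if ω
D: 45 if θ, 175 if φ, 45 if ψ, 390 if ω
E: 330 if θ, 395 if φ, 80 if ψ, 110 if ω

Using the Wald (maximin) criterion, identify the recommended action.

Row minima: A=85, B=80, C=10, D=45, E=80
Best worst-case = 85 → A.

A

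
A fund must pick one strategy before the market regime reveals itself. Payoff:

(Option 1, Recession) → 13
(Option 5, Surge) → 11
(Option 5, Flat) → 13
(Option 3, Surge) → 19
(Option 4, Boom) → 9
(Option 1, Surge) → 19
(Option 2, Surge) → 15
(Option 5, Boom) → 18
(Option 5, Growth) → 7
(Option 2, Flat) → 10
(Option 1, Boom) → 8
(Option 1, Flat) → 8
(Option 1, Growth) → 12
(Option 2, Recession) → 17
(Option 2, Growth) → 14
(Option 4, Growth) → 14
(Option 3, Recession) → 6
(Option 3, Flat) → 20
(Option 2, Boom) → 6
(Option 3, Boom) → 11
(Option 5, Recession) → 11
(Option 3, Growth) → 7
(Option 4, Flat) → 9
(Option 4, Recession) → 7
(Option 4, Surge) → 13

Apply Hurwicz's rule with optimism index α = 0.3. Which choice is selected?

Option 1

Option 1: 0.3·19 + 0.7·8 = 11.3
Option 2: 0.3·17 + 0.7·6 = 9.3
Option 3: 0.3·20 + 0.7·6 = 10.2
Option 4: 0.3·14 + 0.7·7 = 9.1
Option 5: 0.3·18 + 0.7·7 = 10.3
Highest Hurwicz score = 11.3 → Option 1.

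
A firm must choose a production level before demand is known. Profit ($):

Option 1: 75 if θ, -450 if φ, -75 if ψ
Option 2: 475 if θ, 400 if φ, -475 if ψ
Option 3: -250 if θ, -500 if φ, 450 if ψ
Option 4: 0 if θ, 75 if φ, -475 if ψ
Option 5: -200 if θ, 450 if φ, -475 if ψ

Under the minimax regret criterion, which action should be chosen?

Column bests: θ=475, φ=450, ψ=450.
Option 1 regrets: 400, 900, 525 → max 900
Option 2 regrets: 0, 50, 925 → max 925
Option 3 regrets: 725, 950, 0 → max 950
Option 4 regrets: 475, 375, 925 → max 925
Option 5 regrets: 675, 0, 925 → max 925
Smallest max regret = 900 → Option 1.

Option 1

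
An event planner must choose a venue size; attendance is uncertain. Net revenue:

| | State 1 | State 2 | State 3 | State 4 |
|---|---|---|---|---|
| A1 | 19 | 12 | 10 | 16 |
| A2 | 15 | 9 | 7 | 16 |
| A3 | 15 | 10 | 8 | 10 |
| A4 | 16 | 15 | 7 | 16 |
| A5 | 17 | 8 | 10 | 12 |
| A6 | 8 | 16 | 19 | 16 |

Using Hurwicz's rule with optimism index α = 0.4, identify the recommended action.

A1

A1: 0.4·19 + 0.6·10 = 13.6
A2: 0.4·16 + 0.6·7 = 10.6
A3: 0.4·15 + 0.6·8 = 10.8
A4: 0.4·16 + 0.6·7 = 10.6
A5: 0.4·17 + 0.6·8 = 11.6
A6: 0.4·19 + 0.6·8 = 12.4
Highest Hurwicz score = 13.6 → A1.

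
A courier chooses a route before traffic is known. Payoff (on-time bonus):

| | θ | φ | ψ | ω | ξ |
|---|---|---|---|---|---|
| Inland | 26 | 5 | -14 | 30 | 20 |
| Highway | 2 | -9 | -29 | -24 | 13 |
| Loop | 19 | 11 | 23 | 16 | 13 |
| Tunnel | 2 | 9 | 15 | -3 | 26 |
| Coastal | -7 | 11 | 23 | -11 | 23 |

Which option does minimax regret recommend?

Loop

Column bests: θ=26, φ=11, ψ=23, ω=30, ξ=26.
Inland regrets: 0, 6, 37, 0, 6 → max 37
Highway regrets: 24, 20, 52, 54, 13 → max 54
Loop regrets: 7, 0, 0, 14, 13 → max 14
Tunnel regrets: 24, 2, 8, 33, 0 → max 33
Coastal regrets: 33, 0, 0, 41, 3 → max 41
Smallest max regret = 14 → Loop.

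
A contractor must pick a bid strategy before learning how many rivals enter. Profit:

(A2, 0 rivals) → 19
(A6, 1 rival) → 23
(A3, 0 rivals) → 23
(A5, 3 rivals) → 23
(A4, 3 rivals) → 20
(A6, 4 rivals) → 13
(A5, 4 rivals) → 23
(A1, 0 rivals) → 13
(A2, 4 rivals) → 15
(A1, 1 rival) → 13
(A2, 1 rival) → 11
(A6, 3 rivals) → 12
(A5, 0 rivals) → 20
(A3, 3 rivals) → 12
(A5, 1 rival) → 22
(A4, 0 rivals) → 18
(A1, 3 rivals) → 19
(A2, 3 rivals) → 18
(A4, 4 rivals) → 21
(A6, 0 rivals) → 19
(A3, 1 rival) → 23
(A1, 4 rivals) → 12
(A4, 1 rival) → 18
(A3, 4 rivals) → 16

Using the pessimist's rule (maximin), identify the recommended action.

A5

Row minima: A1=12, A2=11, A3=12, A4=18, A5=20, A6=12
Best worst-case = 20 → A5.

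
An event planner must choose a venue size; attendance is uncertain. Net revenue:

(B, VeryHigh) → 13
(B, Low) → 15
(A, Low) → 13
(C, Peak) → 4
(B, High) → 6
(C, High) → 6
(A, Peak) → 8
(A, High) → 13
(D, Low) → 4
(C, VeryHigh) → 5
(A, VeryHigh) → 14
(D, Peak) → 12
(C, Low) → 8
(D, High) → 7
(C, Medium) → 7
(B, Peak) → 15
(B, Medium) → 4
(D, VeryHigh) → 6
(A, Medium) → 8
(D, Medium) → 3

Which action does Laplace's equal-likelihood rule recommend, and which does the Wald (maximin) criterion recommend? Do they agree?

laplace → A; maximin → A (agree)

Row averages: A=11.2, B=10.6, C=6, D=6.4
Highest average = 11.2 → A.
Row minima: A=8, B=4, C=4, D=3
Best worst-case = 8 → A.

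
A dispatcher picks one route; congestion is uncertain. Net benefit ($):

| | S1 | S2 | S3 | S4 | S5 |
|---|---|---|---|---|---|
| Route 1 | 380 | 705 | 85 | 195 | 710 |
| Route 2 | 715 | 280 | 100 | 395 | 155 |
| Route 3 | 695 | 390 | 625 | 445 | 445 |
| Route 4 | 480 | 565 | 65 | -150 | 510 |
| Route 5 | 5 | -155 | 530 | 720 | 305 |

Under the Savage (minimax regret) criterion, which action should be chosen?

Column bests: S1=715, S2=705, S3=625, S4=720, S5=710.
Route 1 regrets: 335, 0, 540, 525, 0 → max 540
Route 2 regrets: 0, 425, 525, 325, 555 → max 555
Route 3 regrets: 20, 315, 0, 275, 265 → max 315
Route 4 regrets: 235, 140, 560, 870, 200 → max 870
Route 5 regrets: 710, 860, 95, 0, 405 → max 860
Smallest max regret = 315 → Route 3.

Route 3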